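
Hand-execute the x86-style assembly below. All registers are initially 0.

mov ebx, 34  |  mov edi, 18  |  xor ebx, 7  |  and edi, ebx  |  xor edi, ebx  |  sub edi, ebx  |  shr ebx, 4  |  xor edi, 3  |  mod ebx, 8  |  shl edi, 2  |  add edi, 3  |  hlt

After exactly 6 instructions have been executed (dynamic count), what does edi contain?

0

mov ebx, 34 → ebx=34
mov edi, 18 → edi=18
xor ebx, 7 → ebx=34^7=37
and edi, ebx → edi=18&37=0
xor edi, ebx → edi=0^37=37
sub edi, ebx → edi=37-37=0
After step 6: edi = 0.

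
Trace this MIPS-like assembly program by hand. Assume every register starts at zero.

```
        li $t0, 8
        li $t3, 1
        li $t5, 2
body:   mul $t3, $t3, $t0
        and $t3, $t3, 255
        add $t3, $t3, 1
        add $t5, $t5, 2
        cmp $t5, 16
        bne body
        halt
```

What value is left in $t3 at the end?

after li $t0, 8: $t0=8
after li $t3, 1: $t3=1
after li $t5, 2: $t5=2
after mul $t3, $t3, $t0: $t3=1*8=8
after and $t3, $t3, 255: $t3=8&255=8
after add $t3, $t3, 1: $t3=8+1=9
after add $t5, $t5, 2: $t5=2+2=4
cmp $t5, 16  (cmp 4,16)
bne body: taken
after mul $t3, $t3, $t0: $t3=9*8=72
after and $t3, $t3, 255: $t3=72&255=72
after add $t3, $t3, 1: $t3=72+1=73
after add $t5, $t5, 2: $t5=4+2=6
cmp $t5, 16  (cmp 6,16)
bne body: taken
after mul $t3, $t3, $t0: $t3=73*8=584
after and $t3, $t3, 255: $t3=584&255=72
after add $t3, $t3, 1: $t3=72+1=73
after add $t5, $t5, 2: $t5=6+2=8
cmp $t5, 16  (cmp 8,16)
bne body: taken
after mul $t3, $t3, $t0: $t3=73*8=584
after and $t3, $t3, 255: $t3=584&255=72
after add $t3, $t3, 1: $t3=72+1=73
after add $t5, $t5, 2: $t5=8+2=10
cmp $t5, 16  (cmp 10,16)
bne body: taken
after mul $t3, $t3, $t0: $t3=73*8=584
after and $t3, $t3, 255: $t3=584&255=72
after add $t3, $t3, 1: $t3=72+1=73
after add $t5, $t5, 2: $t5=10+2=12
cmp $t5, 16  (cmp 12,16)
bne body: taken
after mul $t3, $t3, $t0: $t3=73*8=584
after and $t3, $t3, 255: $t3=584&255=72
after add $t3, $t3, 1: $t3=72+1=73
after add $t5, $t5, 2: $t5=12+2=14
cmp $t5, 16  (cmp 14,16)
bne body: taken
after mul $t3, $t3, $t0: $t3=73*8=584
after and $t3, $t3, 255: $t3=584&255=72
after add $t3, $t3, 1: $t3=72+1=73
after add $t5, $t5, 2: $t5=14+2=16
cmp $t5, 16  (cmp 16,16)
bne body: not taken
halt.

73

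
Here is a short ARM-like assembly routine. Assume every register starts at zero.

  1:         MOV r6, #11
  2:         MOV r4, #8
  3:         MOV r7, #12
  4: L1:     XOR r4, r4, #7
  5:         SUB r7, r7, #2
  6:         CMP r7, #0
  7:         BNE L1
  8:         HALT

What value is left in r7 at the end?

MOV r6, #11 → r6=11
MOV r4, #8 → r4=8
MOV r7, #12 → r7=12
XOR r4, r4, #7 → r4=8^7=15
SUB r7, r7, #2 → r7=12-2=10
CMP r7, #0  (cmp 10,0)
BNE L1: taken
XOR r4, r4, #7 → r4=15^7=8
SUB r7, r7, #2 → r7=10-2=8
CMP r7, #0  (cmp 8,0)
BNE L1: taken
XOR r4, r4, #7 → r4=8^7=15
SUB r7, r7, #2 → r7=8-2=6
CMP r7, #0  (cmp 6,0)
BNE L1: taken
XOR r4, r4, #7 → r4=15^7=8
SUB r7, r7, #2 → r7=6-2=4
CMP r7, #0  (cmp 4,0)
BNE L1: taken
XOR r4, r4, #7 → r4=8^7=15
SUB r7, r7, #2 → r7=4-2=2
CMP r7, #0  (cmp 2,0)
BNE L1: taken
XOR r4, r4, #7 → r4=15^7=8
SUB r7, r7, #2 → r7=2-2=0
CMP r7, #0  (cmp 0,0)
BNE L1: not taken
halt.

0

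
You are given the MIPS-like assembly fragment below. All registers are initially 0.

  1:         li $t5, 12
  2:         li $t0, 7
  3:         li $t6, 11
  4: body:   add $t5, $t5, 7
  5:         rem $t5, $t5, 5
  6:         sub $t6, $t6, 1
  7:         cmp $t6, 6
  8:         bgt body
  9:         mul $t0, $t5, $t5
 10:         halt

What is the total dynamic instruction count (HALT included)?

li $t5, 12 → $t5=12
li $t0, 7 → $t0=7
li $t6, 11 → $t6=11
add $t5, $t5, 7 → $t5=12+7=19
rem $t5, $t5, 5 → $t5=19%5=4
sub $t6, $t6, 1 → $t6=11-1=10
cmp $t6, 6  (cmp 10,6)
bgt body: taken
add $t5, $t5, 7 → $t5=4+7=11
rem $t5, $t5, 5 → $t5=11%5=1
sub $t6, $t6, 1 → $t6=10-1=9
cmp $t6, 6  (cmp 9,6)
bgt body: taken
add $t5, $t5, 7 → $t5=1+7=8
rem $t5, $t5, 5 → $t5=8%5=3
sub $t6, $t6, 1 → $t6=9-1=8
cmp $t6, 6  (cmp 8,6)
bgt body: taken
add $t5, $t5, 7 → $t5=3+7=10
rem $t5, $t5, 5 → $t5=10%5=0
sub $t6, $t6, 1 → $t6=8-1=7
cmp $t6, 6  (cmp 7,6)
bgt body: taken
add $t5, $t5, 7 → $t5=0+7=7
rem $t5, $t5, 5 → $t5=7%5=2
sub $t6, $t6, 1 → $t6=7-1=6
cmp $t6, 6  (cmp 6,6)
bgt body: not taken
mul $t0, $t5, $t5 → $t0=2*2=4
halt.
Total executed instructions: 30.

30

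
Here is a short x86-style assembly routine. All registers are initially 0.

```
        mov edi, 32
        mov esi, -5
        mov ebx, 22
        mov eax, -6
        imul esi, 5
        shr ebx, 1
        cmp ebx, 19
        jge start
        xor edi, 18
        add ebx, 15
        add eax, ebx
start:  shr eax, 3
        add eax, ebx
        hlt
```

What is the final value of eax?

mov edi, 32 → edi=32
mov esi, -5 → esi=-5
mov ebx, 22 → ebx=22
mov eax, -6 → eax=-6
imul esi, 5 → esi=(-5)*5=-25
shr ebx, 1 → ebx=22>>1=11
cmp ebx, 19  (cmp 11,19)
jge start: not taken
xor edi, 18 → edi=32^18=50
add ebx, 15 → ebx=11+15=26
add eax, ebx → eax=(-6)+26=20
shr eax, 3 → eax=20>>3=2
add eax, ebx → eax=2+26=28
halt.

28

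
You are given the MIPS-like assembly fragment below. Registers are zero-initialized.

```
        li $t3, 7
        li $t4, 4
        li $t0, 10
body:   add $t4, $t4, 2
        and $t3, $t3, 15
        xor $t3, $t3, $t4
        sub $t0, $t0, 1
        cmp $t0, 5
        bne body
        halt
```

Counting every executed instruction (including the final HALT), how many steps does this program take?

34

after li $t3, 7: $t3=7
after li $t4, 4: $t4=4
after li $t0, 10: $t0=10
after add $t4, $t4, 2: $t4=4+2=6
after and $t3, $t3, 15: $t3=7&15=7
after xor $t3, $t3, $t4: $t3=7^6=1
after sub $t0, $t0, 1: $t0=10-1=9
cmp $t0, 5  (cmp 9,5)
bne body: taken
after add $t4, $t4, 2: $t4=6+2=8
after and $t3, $t3, 15: $t3=1&15=1
after xor $t3, $t3, $t4: $t3=1^8=9
after sub $t0, $t0, 1: $t0=9-1=8
cmp $t0, 5  (cmp 8,5)
bne body: taken
after add $t4, $t4, 2: $t4=8+2=10
after and $t3, $t3, 15: $t3=9&15=9
after xor $t3, $t3, $t4: $t3=9^10=3
after sub $t0, $t0, 1: $t0=8-1=7
cmp $t0, 5  (cmp 7,5)
bne body: taken
after add $t4, $t4, 2: $t4=10+2=12
after and $t3, $t3, 15: $t3=3&15=3
after xor $t3, $t3, $t4: $t3=3^12=15
after sub $t0, $t0, 1: $t0=7-1=6
cmp $t0, 5  (cmp 6,5)
bne body: taken
after add $t4, $t4, 2: $t4=12+2=14
after and $t3, $t3, 15: $t3=15&15=15
after xor $t3, $t3, $t4: $t3=15^14=1
after sub $t0, $t0, 1: $t0=6-1=5
cmp $t0, 5  (cmp 5,5)
bne body: not taken
halt.
Total executed instructions: 34.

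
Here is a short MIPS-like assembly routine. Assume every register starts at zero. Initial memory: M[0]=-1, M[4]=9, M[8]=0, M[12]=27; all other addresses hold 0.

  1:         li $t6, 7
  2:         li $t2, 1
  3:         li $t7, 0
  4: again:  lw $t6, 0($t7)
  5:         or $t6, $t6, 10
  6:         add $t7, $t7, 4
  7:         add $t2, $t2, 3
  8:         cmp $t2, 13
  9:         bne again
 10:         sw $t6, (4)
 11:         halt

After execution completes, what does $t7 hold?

$t6=7
$t2=1
$t7=0
$t6=M[0]=-1
$t6=(-1)|10=-1
$t7=0+4=4
$t2=1+3=4
cmp $t2, 13  (cmp 4,13)
bne again: taken
$t6=M[4]=9
$t6=9|10=11
$t7=4+4=8
$t2=4+3=7
cmp $t2, 13  (cmp 7,13)
bne again: taken
$t6=M[8]=0
$t6=0|10=10
$t7=8+4=12
$t2=7+3=10
cmp $t2, 13  (cmp 10,13)
bne again: taken
$t6=M[12]=27
$t6=27|10=27
$t7=12+4=16
$t2=10+3=13
cmp $t2, 13  (cmp 13,13)
bne again: not taken
sw $t6, (4) → M[4]=27
halt.

16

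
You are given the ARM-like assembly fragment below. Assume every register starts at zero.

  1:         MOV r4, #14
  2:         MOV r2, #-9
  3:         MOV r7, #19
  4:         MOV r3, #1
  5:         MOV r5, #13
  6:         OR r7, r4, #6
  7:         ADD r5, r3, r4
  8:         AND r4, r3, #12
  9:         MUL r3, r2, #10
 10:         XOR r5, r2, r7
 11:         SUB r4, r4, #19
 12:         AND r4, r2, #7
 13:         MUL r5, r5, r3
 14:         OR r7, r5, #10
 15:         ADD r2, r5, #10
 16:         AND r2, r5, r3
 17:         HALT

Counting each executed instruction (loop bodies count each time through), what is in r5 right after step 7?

r4=14
r2=-9
r7=19
r3=1
r5=13
r7=14|6=14
r5=1+14=15
After step 7: r5 = 15.

15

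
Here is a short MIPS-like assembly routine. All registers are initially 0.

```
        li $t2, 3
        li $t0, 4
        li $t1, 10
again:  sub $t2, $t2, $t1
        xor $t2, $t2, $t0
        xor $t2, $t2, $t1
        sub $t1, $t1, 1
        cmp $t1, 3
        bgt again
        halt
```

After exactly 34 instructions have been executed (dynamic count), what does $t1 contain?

li $t2, 3 → $t2=3
li $t0, 4 → $t0=4
li $t1, 10 → $t1=10
sub $t2, $t2, $t1 → $t2=3-10=-7
xor $t2, $t2, $t0 → $t2=(-7)^4=-3
xor $t2, $t2, $t1 → $t2=(-3)^10=-9
sub $t1, $t1, 1 → $t1=10-1=9
cmp $t1, 3  (cmp 9,3)
bgt again: taken
sub $t2, $t2, $t1 → $t2=(-9)-9=-18
xor $t2, $t2, $t0 → $t2=(-18)^4=-22
xor $t2, $t2, $t1 → $t2=(-22)^9=-29
sub $t1, $t1, 1 → $t1=9-1=8
cmp $t1, 3  (cmp 8,3)
bgt again: taken
sub $t2, $t2, $t1 → $t2=(-29)-8=-37
xor $t2, $t2, $t0 → $t2=(-37)^4=-33
xor $t2, $t2, $t1 → $t2=(-33)^8=-41
sub $t1, $t1, 1 → $t1=8-1=7
cmp $t1, 3  (cmp 7,3)
bgt again: taken
sub $t2, $t2, $t1 → $t2=(-41)-7=-48
xor $t2, $t2, $t0 → $t2=(-48)^4=-44
xor $t2, $t2, $t1 → $t2=(-44)^7=-45
sub $t1, $t1, 1 → $t1=7-1=6
cmp $t1, 3  (cmp 6,3)
bgt again: taken
sub $t2, $t2, $t1 → $t2=(-45)-6=-51
xor $t2, $t2, $t0 → $t2=(-51)^4=-55
xor $t2, $t2, $t1 → $t2=(-55)^6=-49
sub $t1, $t1, 1 → $t1=6-1=5
cmp $t1, 3  (cmp 5,3)
bgt again: taken
sub $t2, $t2, $t1 → $t2=(-49)-5=-54
After step 34: $t1 = 5.

5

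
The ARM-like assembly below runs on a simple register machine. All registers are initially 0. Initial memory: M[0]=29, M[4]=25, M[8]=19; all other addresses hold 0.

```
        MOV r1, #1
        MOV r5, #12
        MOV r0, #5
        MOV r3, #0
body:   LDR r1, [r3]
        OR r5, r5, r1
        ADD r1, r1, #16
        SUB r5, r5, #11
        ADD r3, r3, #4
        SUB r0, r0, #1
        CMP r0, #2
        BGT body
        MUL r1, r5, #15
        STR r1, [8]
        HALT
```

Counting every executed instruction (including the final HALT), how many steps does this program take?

r1=1
r5=12
r0=5
r3=0
r1=M[0]=29
r5=12|29=29
r1=29+16=45
r5=29-11=18
r3=0+4=4
r0=5-1=4
CMP r0, #2  (cmp 4,2)
BGT body: taken
r1=M[4]=25
r5=18|25=27
r1=25+16=41
r5=27-11=16
r3=4+4=8
r0=4-1=3
CMP r0, #2  (cmp 3,2)
BGT body: taken
r1=M[8]=19
r5=16|19=19
r1=19+16=35
r5=19-11=8
r3=8+4=12
r0=3-1=2
CMP r0, #2  (cmp 2,2)
BGT body: not taken
r1=8*15=120
STR r1, [8] → M[8]=120
halt.
Total executed instructions: 31.

31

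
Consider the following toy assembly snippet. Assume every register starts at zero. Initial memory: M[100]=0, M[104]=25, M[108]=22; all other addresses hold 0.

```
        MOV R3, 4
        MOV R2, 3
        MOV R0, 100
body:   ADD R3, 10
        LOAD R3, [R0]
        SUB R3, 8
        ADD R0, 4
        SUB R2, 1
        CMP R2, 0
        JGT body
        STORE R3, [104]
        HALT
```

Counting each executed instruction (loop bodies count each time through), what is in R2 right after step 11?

R3=4
R2=3
R0=100
R3=4+10=14
R3=M[100]=0
R3=0-8=-8
R0=100+4=104
R2=3-1=2
CMP R2, 0  (cmp 2,0)
JGT body: taken
R3=(-8)+10=2
After step 11: R2 = 2.

2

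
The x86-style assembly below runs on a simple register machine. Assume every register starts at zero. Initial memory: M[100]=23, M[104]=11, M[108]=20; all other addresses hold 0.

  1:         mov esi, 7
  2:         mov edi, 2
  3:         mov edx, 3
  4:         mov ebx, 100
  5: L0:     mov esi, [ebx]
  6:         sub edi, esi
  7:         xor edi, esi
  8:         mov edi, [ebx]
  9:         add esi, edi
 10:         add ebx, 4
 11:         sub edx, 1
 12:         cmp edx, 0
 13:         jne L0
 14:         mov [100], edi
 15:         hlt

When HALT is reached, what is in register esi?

esi=7
edi=2
edx=3
ebx=100
esi=M[100]=23
edi=2-23=-21
edi=(-21)^23=-4
edi=M[100]=23
esi=23+23=46
ebx=100+4=104
edx=3-1=2
cmp edx, 0  (cmp 2,0)
jne L0: taken
esi=M[104]=11
edi=23-11=12
edi=12^11=7
edi=M[104]=11
esi=11+11=22
ebx=104+4=108
edx=2-1=1
cmp edx, 0  (cmp 1,0)
jne L0: taken
esi=M[108]=20
edi=11-20=-9
edi=(-9)^20=-29
edi=M[108]=20
esi=20+20=40
ebx=108+4=112
edx=1-1=0
cmp edx, 0  (cmp 0,0)
jne L0: not taken
mov [100], edi → M[100]=20
halt.

40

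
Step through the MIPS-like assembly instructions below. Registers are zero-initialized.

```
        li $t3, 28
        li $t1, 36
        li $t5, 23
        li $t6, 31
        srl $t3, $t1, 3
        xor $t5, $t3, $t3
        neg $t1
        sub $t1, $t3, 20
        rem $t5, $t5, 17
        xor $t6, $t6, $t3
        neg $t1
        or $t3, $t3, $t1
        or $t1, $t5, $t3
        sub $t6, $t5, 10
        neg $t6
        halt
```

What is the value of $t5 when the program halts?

0

li $t3, 28 → $t3=28
li $t1, 36 → $t1=36
li $t5, 23 → $t5=23
li $t6, 31 → $t6=31
srl $t3, $t1, 3 → $t3=36>>3=4
xor $t5, $t3, $t3 → $t5=4^4=0
neg $t1 → $t1=-(36)=-36
sub $t1, $t3, 20 → $t1=4-20=-16
rem $t5, $t5, 17 → $t5=0%17=0
xor $t6, $t6, $t3 → $t6=31^4=27
neg $t1 → $t1=-(-16)=16
or $t3, $t3, $t1 → $t3=4|16=20
or $t1, $t5, $t3 → $t1=0|20=20
sub $t6, $t5, 10 → $t6=0-10=-10
neg $t6 → $t6=-(-10)=10
halt.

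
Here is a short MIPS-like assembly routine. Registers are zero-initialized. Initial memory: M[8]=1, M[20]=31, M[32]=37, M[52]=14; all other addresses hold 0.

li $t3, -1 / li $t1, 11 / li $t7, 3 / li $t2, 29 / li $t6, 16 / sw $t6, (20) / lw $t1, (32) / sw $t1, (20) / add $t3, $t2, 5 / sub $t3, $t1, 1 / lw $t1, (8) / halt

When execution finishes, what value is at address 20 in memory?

li $t3, -1 → $t3=-1
li $t1, 11 → $t1=11
li $t7, 3 → $t7=3
li $t2, 29 → $t2=29
li $t6, 16 → $t6=16
sw $t6, (20) → M[20]=16
lw $t1, (32) → $t1=M[32]=37
sw $t1, (20) → M[20]=37
add $t3, $t2, 5 → $t3=29+5=34
sub $t3, $t1, 1 → $t3=37-1=36
lw $t1, (8) → $t1=M[8]=1
halt.

37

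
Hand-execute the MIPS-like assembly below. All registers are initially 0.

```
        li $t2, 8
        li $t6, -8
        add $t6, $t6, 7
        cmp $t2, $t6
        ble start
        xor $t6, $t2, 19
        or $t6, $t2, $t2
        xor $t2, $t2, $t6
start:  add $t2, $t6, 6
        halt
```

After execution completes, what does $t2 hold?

li $t2, 8 → $t2=8
li $t6, -8 → $t6=-8
add $t6, $t6, 7 → $t6=(-8)+7=-1
cmp $t2, $t6  (cmp 8,-1)
ble start: not taken
xor $t6, $t2, 19 → $t6=8^19=27
or $t6, $t2, $t2 → $t6=8|8=8
xor $t2, $t2, $t6 → $t2=8^8=0
add $t2, $t6, 6 → $t2=8+6=14
halt.

14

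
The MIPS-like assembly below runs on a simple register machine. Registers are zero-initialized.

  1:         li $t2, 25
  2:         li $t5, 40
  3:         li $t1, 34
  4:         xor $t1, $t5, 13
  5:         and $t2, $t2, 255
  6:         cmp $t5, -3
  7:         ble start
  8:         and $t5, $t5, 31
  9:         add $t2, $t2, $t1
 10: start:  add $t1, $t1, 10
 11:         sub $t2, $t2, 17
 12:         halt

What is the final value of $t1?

47

$t2=25
$t5=40
$t1=34
$t1=40^13=37
$t2=25&255=25
cmp $t5, -3  (cmp 40,-3)
ble start: not taken
$t5=40&31=8
$t2=25+37=62
$t1=37+10=47
$t2=62-17=45
halt.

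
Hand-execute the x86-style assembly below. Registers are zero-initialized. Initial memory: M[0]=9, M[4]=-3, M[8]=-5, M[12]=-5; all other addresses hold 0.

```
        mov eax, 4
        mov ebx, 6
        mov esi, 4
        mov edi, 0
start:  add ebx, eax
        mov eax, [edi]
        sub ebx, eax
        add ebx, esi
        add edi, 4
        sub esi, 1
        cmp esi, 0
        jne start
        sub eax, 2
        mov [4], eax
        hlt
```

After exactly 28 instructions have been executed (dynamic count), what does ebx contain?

24

mov eax, 4 → eax=4
mov ebx, 6 → ebx=6
mov esi, 4 → esi=4
mov edi, 0 → edi=0
add ebx, eax → ebx=6+4=10
mov eax, [edi] → eax=M[0]=9
sub ebx, eax → ebx=10-9=1
add ebx, esi → ebx=1+4=5
add edi, 4 → edi=0+4=4
sub esi, 1 → esi=4-1=3
cmp esi, 0  (cmp 3,0)
jne start: taken
add ebx, eax → ebx=5+9=14
mov eax, [edi] → eax=M[4]=-3
sub ebx, eax → ebx=14-(-3)=17
add ebx, esi → ebx=17+3=20
add edi, 4 → edi=4+4=8
sub esi, 1 → esi=3-1=2
cmp esi, 0  (cmp 2,0)
jne start: taken
add ebx, eax → ebx=20+(-3)=17
mov eax, [edi] → eax=M[8]=-5
sub ebx, eax → ebx=17-(-5)=22
add ebx, esi → ebx=22+2=24
add edi, 4 → edi=8+4=12
sub esi, 1 → esi=2-1=1
cmp esi, 0  (cmp 1,0)
jne start: taken
After step 28: ebx = 24.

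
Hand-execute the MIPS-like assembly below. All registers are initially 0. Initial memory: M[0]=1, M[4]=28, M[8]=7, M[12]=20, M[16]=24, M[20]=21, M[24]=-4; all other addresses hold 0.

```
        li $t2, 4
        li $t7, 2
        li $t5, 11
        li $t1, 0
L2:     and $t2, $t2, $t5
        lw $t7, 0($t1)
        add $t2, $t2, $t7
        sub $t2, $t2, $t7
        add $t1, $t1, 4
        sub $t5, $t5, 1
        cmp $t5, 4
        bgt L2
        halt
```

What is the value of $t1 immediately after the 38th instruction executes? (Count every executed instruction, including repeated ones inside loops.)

16

li $t2, 4 → $t2=4
li $t7, 2 → $t7=2
li $t5, 11 → $t5=11
li $t1, 0 → $t1=0
and $t2, $t2, $t5 → $t2=4&11=0
lw $t7, 0($t1) → $t7=M[0]=1
add $t2, $t2, $t7 → $t2=0+1=1
sub $t2, $t2, $t7 → $t2=1-1=0
add $t1, $t1, 4 → $t1=0+4=4
sub $t5, $t5, 1 → $t5=11-1=10
cmp $t5, 4  (cmp 10,4)
bgt L2: taken
and $t2, $t2, $t5 → $t2=0&10=0
lw $t7, 0($t1) → $t7=M[4]=28
add $t2, $t2, $t7 → $t2=0+28=28
sub $t2, $t2, $t7 → $t2=28-28=0
add $t1, $t1, 4 → $t1=4+4=8
sub $t5, $t5, 1 → $t5=10-1=9
cmp $t5, 4  (cmp 9,4)
bgt L2: taken
and $t2, $t2, $t5 → $t2=0&9=0
lw $t7, 0($t1) → $t7=M[8]=7
add $t2, $t2, $t7 → $t2=0+7=7
sub $t2, $t2, $t7 → $t2=7-7=0
add $t1, $t1, 4 → $t1=8+4=12
sub $t5, $t5, 1 → $t5=9-1=8
cmp $t5, 4  (cmp 8,4)
bgt L2: taken
and $t2, $t2, $t5 → $t2=0&8=0
lw $t7, 0($t1) → $t7=M[12]=20
add $t2, $t2, $t7 → $t2=0+20=20
sub $t2, $t2, $t7 → $t2=20-20=0
add $t1, $t1, 4 → $t1=12+4=16
sub $t5, $t5, 1 → $t5=8-1=7
cmp $t5, 4  (cmp 7,4)
bgt L2: taken
and $t2, $t2, $t5 → $t2=0&7=0
lw $t7, 0($t1) → $t7=M[16]=24
After step 38: $t1 = 16.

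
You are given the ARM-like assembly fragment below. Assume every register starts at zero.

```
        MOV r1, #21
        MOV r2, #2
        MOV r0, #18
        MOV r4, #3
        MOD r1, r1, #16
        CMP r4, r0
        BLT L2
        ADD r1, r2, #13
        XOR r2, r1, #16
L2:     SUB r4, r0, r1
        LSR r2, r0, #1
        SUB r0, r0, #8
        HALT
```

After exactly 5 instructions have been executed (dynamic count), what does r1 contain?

r1=21
r2=2
r0=18
r4=3
r1=21%16=5
After step 5: r1 = 5.

5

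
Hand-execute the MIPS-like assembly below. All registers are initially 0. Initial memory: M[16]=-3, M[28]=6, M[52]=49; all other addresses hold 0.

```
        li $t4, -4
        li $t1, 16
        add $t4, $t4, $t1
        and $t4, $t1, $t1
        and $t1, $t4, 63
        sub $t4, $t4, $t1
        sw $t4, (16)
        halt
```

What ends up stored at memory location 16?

$t4=-4
$t1=16
$t4=(-4)+16=12
$t4=16&16=16
$t1=16&63=16
$t4=16-16=0
sw $t4, (16) → M[16]=0
halt.

0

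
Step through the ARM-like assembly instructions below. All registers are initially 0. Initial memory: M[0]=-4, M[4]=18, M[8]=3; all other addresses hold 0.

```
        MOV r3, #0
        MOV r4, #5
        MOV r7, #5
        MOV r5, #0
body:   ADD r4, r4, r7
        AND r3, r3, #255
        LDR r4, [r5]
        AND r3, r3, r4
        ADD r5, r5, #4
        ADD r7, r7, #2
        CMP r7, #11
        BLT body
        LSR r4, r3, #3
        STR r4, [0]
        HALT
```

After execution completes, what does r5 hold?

r3=0
r4=5
r7=5
r5=0
r4=5+5=10
r3=0&255=0
r4=M[0]=-4
r3=0&(-4)=0
r5=0+4=4
r7=5+2=7
CMP r7, #11  (cmp 7,11)
BLT body: taken
r4=(-4)+7=3
r3=0&255=0
r4=M[4]=18
r3=0&18=0
r5=4+4=8
r7=7+2=9
CMP r7, #11  (cmp 9,11)
BLT body: taken
r4=18+9=27
r3=0&255=0
r4=M[8]=3
r3=0&3=0
r5=8+4=12
r7=9+2=11
CMP r7, #11  (cmp 11,11)
BLT body: not taken
r4=0>>3=0
STR r4, [0] → M[0]=0
halt.

12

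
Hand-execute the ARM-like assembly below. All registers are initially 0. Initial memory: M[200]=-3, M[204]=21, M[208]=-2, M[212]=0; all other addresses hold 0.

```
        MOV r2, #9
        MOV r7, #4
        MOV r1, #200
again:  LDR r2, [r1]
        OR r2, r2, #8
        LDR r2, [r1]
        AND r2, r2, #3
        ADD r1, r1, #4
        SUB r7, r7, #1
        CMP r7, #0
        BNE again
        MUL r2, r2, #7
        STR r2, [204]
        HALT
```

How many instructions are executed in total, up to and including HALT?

MOV r2, #9 → r2=9
MOV r7, #4 → r7=4
MOV r1, #200 → r1=200
LDR r2, [r1] → r2=M[200]=-3
OR r2, r2, #8 → r2=(-3)|8=-3
LDR r2, [r1] → r2=M[200]=-3
AND r2, r2, #3 → r2=(-3)&3=1
ADD r1, r1, #4 → r1=200+4=204
SUB r7, r7, #1 → r7=4-1=3
CMP r7, #0  (cmp 3,0)
BNE again: taken
LDR r2, [r1] → r2=M[204]=21
OR r2, r2, #8 → r2=21|8=29
LDR r2, [r1] → r2=M[204]=21
AND r2, r2, #3 → r2=21&3=1
ADD r1, r1, #4 → r1=204+4=208
SUB r7, r7, #1 → r7=3-1=2
CMP r7, #0  (cmp 2,0)
BNE again: taken
LDR r2, [r1] → r2=M[208]=-2
OR r2, r2, #8 → r2=(-2)|8=-2
LDR r2, [r1] → r2=M[208]=-2
AND r2, r2, #3 → r2=(-2)&3=2
ADD r1, r1, #4 → r1=208+4=212
SUB r7, r7, #1 → r7=2-1=1
CMP r7, #0  (cmp 1,0)
BNE again: taken
LDR r2, [r1] → r2=M[212]=0
OR r2, r2, #8 → r2=0|8=8
LDR r2, [r1] → r2=M[212]=0
AND r2, r2, #3 → r2=0&3=0
ADD r1, r1, #4 → r1=212+4=216
SUB r7, r7, #1 → r7=1-1=0
CMP r7, #0  (cmp 0,0)
BNE again: not taken
MUL r2, r2, #7 → r2=0*7=0
STR r2, [204] → M[204]=0
halt.
Total executed instructions: 38.

38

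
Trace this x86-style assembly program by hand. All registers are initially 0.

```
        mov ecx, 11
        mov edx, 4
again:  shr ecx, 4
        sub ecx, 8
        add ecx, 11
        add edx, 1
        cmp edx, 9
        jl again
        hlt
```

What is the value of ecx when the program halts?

after mov ecx, 11: ecx=11
after mov edx, 4: edx=4
after shr ecx, 4: ecx=11>>4=0
after sub ecx, 8: ecx=0-8=-8
after add ecx, 11: ecx=(-8)+11=3
after add edx, 1: edx=4+1=5
cmp edx, 9  (cmp 5,9)
jl again: taken
after shr ecx, 4: ecx=3>>4=0
after sub ecx, 8: ecx=0-8=-8
after add ecx, 11: ecx=(-8)+11=3
after add edx, 1: edx=5+1=6
cmp edx, 9  (cmp 6,9)
jl again: taken
after shr ecx, 4: ecx=3>>4=0
after sub ecx, 8: ecx=0-8=-8
after add ecx, 11: ecx=(-8)+11=3
after add edx, 1: edx=6+1=7
cmp edx, 9  (cmp 7,9)
jl again: taken
after shr ecx, 4: ecx=3>>4=0
after sub ecx, 8: ecx=0-8=-8
after add ecx, 11: ecx=(-8)+11=3
after add edx, 1: edx=7+1=8
cmp edx, 9  (cmp 8,9)
jl again: taken
after shr ecx, 4: ecx=3>>4=0
after sub ecx, 8: ecx=0-8=-8
after add ecx, 11: ecx=(-8)+11=3
after add edx, 1: edx=8+1=9
cmp edx, 9  (cmp 9,9)
jl again: not taken
halt.

3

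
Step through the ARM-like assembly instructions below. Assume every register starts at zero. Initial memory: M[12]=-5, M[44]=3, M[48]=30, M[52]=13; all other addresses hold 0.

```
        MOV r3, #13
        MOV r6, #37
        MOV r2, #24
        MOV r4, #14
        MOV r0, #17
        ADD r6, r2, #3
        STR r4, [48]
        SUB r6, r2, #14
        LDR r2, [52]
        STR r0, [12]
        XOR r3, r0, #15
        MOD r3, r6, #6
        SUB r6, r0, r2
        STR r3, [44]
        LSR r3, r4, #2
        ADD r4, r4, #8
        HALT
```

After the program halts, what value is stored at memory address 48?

MOV r3, #13 → r3=13
MOV r6, #37 → r6=37
MOV r2, #24 → r2=24
MOV r4, #14 → r4=14
MOV r0, #17 → r0=17
ADD r6, r2, #3 → r6=24+3=27
STR r4, [48] → M[48]=14
SUB r6, r2, #14 → r6=24-14=10
LDR r2, [52] → r2=M[52]=13
STR r0, [12] → M[12]=17
XOR r3, r0, #15 → r3=17^15=30
MOD r3, r6, #6 → r3=10%6=4
SUB r6, r0, r2 → r6=17-13=4
STR r3, [44] → M[44]=4
LSR r3, r4, #2 → r3=14>>2=3
ADD r4, r4, #8 → r4=14+8=22
halt.

14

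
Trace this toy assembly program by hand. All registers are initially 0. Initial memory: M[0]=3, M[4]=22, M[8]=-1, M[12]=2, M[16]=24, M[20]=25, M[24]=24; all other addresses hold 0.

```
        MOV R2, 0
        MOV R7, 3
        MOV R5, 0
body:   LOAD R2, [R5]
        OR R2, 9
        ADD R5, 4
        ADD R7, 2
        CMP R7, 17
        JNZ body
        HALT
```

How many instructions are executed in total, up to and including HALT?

after MOV R2, 0: R2=0
after MOV R7, 3: R7=3
after MOV R5, 0: R5=0
after LOAD R2, [R5]: R2=M[0]=3
after OR R2, 9: R2=3|9=11
after ADD R5, 4: R5=0+4=4
after ADD R7, 2: R7=3+2=5
CMP R7, 17  (cmp 5,17)
JNZ body: taken
after LOAD R2, [R5]: R2=M[4]=22
after OR R2, 9: R2=22|9=31
after ADD R5, 4: R5=4+4=8
after ADD R7, 2: R7=5+2=7
CMP R7, 17  (cmp 7,17)
JNZ body: taken
after LOAD R2, [R5]: R2=M[8]=-1
after OR R2, 9: R2=(-1)|9=-1
after ADD R5, 4: R5=8+4=12
after ADD R7, 2: R7=7+2=9
CMP R7, 17  (cmp 9,17)
JNZ body: taken
after LOAD R2, [R5]: R2=M[12]=2
after OR R2, 9: R2=2|9=11
after ADD R5, 4: R5=12+4=16
after ADD R7, 2: R7=9+2=11
CMP R7, 17  (cmp 11,17)
JNZ body: taken
after LOAD R2, [R5]: R2=M[16]=24
after OR R2, 9: R2=24|9=25
after ADD R5, 4: R5=16+4=20
after ADD R7, 2: R7=11+2=13
CMP R7, 17  (cmp 13,17)
JNZ body: taken
after LOAD R2, [R5]: R2=M[20]=25
after OR R2, 9: R2=25|9=25
after ADD R5, 4: R5=20+4=24
after ADD R7, 2: R7=13+2=15
CMP R7, 17  (cmp 15,17)
JNZ body: taken
after LOAD R2, [R5]: R2=M[24]=24
after OR R2, 9: R2=24|9=25
after ADD R5, 4: R5=24+4=28
after ADD R7, 2: R7=15+2=17
CMP R7, 17  (cmp 17,17)
JNZ body: not taken
halt.
Total executed instructions: 46.

46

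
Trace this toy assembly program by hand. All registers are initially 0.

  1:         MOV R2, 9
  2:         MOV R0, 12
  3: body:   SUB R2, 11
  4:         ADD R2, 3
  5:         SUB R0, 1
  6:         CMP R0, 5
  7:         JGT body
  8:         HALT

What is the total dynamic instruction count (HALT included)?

38

after MOV R2, 9: R2=9
after MOV R0, 12: R0=12
after SUB R2, 11: R2=9-11=-2
after ADD R2, 3: R2=(-2)+3=1
after SUB R0, 1: R0=12-1=11
CMP R0, 5  (cmp 11,5)
JGT body: taken
after SUB R2, 11: R2=1-11=-10
after ADD R2, 3: R2=(-10)+3=-7
after SUB R0, 1: R0=11-1=10
CMP R0, 5  (cmp 10,5)
JGT body: taken
after SUB R2, 11: R2=(-7)-11=-18
after ADD R2, 3: R2=(-18)+3=-15
after SUB R0, 1: R0=10-1=9
CMP R0, 5  (cmp 9,5)
JGT body: taken
after SUB R2, 11: R2=(-15)-11=-26
after ADD R2, 3: R2=(-26)+3=-23
after SUB R0, 1: R0=9-1=8
CMP R0, 5  (cmp 8,5)
JGT body: taken
after SUB R2, 11: R2=(-23)-11=-34
after ADD R2, 3: R2=(-34)+3=-31
after SUB R0, 1: R0=8-1=7
CMP R0, 5  (cmp 7,5)
JGT body: taken
after SUB R2, 11: R2=(-31)-11=-42
after ADD R2, 3: R2=(-42)+3=-39
after SUB R0, 1: R0=7-1=6
CMP R0, 5  (cmp 6,5)
JGT body: taken
after SUB R2, 11: R2=(-39)-11=-50
after ADD R2, 3: R2=(-50)+3=-47
after SUB R0, 1: R0=6-1=5
CMP R0, 5  (cmp 5,5)
JGT body: not taken
halt.
Total executed instructions: 38.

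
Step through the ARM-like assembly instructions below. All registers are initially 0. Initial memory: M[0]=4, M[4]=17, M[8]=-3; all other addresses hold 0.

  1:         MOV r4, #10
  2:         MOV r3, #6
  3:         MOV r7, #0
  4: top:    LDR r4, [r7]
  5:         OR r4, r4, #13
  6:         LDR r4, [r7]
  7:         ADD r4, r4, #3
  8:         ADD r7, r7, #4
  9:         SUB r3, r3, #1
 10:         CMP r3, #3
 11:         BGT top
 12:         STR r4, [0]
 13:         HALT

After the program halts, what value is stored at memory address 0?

0

MOV r4, #10 → r4=10
MOV r3, #6 → r3=6
MOV r7, #0 → r7=0
LDR r4, [r7] → r4=M[0]=4
OR r4, r4, #13 → r4=4|13=13
LDR r4, [r7] → r4=M[0]=4
ADD r4, r4, #3 → r4=4+3=7
ADD r7, r7, #4 → r7=0+4=4
SUB r3, r3, #1 → r3=6-1=5
CMP r3, #3  (cmp 5,3)
BGT top: taken
LDR r4, [r7] → r4=M[4]=17
OR r4, r4, #13 → r4=17|13=29
LDR r4, [r7] → r4=M[4]=17
ADD r4, r4, #3 → r4=17+3=20
ADD r7, r7, #4 → r7=4+4=8
SUB r3, r3, #1 → r3=5-1=4
CMP r3, #3  (cmp 4,3)
BGT top: taken
LDR r4, [r7] → r4=M[8]=-3
OR r4, r4, #13 → r4=(-3)|13=-3
LDR r4, [r7] → r4=M[8]=-3
ADD r4, r4, #3 → r4=(-3)+3=0
ADD r7, r7, #4 → r7=8+4=12
SUB r3, r3, #1 → r3=4-1=3
CMP r3, #3  (cmp 3,3)
BGT top: not taken
STR r4, [0] → M[0]=0
halt.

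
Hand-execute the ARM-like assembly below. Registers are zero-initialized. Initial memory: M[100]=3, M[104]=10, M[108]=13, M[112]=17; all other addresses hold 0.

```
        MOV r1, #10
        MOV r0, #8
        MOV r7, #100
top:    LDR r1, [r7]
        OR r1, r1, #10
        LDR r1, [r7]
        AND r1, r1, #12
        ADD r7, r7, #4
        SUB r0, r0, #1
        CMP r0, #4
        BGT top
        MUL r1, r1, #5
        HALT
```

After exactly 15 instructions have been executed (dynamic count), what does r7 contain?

104

after MOV r1, #10: r1=10
after MOV r0, #8: r0=8
after MOV r7, #100: r7=100
after LDR r1, [r7]: r1=M[100]=3
after OR r1, r1, #10: r1=3|10=11
after LDR r1, [r7]: r1=M[100]=3
after AND r1, r1, #12: r1=3&12=0
after ADD r7, r7, #4: r7=100+4=104
after SUB r0, r0, #1: r0=8-1=7
CMP r0, #4  (cmp 7,4)
BGT top: taken
after LDR r1, [r7]: r1=M[104]=10
after OR r1, r1, #10: r1=10|10=10
after LDR r1, [r7]: r1=M[104]=10
after AND r1, r1, #12: r1=10&12=8
After step 15: r7 = 104.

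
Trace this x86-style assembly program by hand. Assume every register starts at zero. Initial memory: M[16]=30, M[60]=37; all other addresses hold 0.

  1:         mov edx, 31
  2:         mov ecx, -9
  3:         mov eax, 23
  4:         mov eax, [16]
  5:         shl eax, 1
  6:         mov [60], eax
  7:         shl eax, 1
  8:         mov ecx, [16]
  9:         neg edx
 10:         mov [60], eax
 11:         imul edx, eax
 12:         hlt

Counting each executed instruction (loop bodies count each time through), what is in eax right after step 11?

edx=31
ecx=-9
eax=23
eax=M[16]=30
eax=30<<1=60
mov [60], eax → M[60]=60
eax=60<<1=120
ecx=M[16]=30
edx=-(31)=-31
mov [60], eax → M[60]=120
edx=(-31)*120=-3720
After step 11: eax = 120.

120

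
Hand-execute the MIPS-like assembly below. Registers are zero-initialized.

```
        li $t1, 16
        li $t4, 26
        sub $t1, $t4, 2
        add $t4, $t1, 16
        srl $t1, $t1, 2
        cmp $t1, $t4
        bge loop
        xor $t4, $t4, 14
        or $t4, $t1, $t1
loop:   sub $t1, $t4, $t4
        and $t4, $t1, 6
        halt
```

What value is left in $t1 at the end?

0

$t1=16
$t4=26
$t1=26-2=24
$t4=24+16=40
$t1=24>>2=6
cmp $t1, $t4  (cmp 6,40)
bge loop: not taken
$t4=40^14=38
$t4=6|6=6
$t1=6-6=0
$t4=0&6=0
halt.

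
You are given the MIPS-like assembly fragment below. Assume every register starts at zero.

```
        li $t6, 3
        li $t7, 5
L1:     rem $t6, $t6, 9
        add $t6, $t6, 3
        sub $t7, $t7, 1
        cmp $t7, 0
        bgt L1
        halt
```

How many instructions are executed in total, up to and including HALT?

28

after li $t6, 3: $t6=3
after li $t7, 5: $t7=5
after rem $t6, $t6, 9: $t6=3%9=3
after add $t6, $t6, 3: $t6=3+3=6
after sub $t7, $t7, 1: $t7=5-1=4
cmp $t7, 0  (cmp 4,0)
bgt L1: taken
after rem $t6, $t6, 9: $t6=6%9=6
after add $t6, $t6, 3: $t6=6+3=9
after sub $t7, $t7, 1: $t7=4-1=3
cmp $t7, 0  (cmp 3,0)
bgt L1: taken
after rem $t6, $t6, 9: $t6=9%9=0
after add $t6, $t6, 3: $t6=0+3=3
after sub $t7, $t7, 1: $t7=3-1=2
cmp $t7, 0  (cmp 2,0)
bgt L1: taken
after rem $t6, $t6, 9: $t6=3%9=3
after add $t6, $t6, 3: $t6=3+3=6
after sub $t7, $t7, 1: $t7=2-1=1
cmp $t7, 0  (cmp 1,0)
bgt L1: taken
after rem $t6, $t6, 9: $t6=6%9=6
after add $t6, $t6, 3: $t6=6+3=9
after sub $t7, $t7, 1: $t7=1-1=0
cmp $t7, 0  (cmp 0,0)
bgt L1: not taken
halt.
Total executed instructions: 28.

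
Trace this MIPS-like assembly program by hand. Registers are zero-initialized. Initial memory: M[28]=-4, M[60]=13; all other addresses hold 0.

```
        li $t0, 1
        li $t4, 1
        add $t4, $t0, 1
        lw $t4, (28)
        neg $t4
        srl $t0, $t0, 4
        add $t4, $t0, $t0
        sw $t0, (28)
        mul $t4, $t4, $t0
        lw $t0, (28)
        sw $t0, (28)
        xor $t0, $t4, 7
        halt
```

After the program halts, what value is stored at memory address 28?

after li $t0, 1: $t0=1
after li $t4, 1: $t4=1
after add $t4, $t0, 1: $t4=1+1=2
after lw $t4, (28): $t4=M[28]=-4
after neg $t4: $t4=-(-4)=4
after srl $t0, $t0, 4: $t0=1>>4=0
after add $t4, $t0, $t0: $t4=0+0=0
sw $t0, (28) → M[28]=0
after mul $t4, $t4, $t0: $t4=0*0=0
after lw $t0, (28): $t0=M[28]=0
sw $t0, (28) → M[28]=0
after xor $t0, $t4, 7: $t0=0^7=7
halt.

0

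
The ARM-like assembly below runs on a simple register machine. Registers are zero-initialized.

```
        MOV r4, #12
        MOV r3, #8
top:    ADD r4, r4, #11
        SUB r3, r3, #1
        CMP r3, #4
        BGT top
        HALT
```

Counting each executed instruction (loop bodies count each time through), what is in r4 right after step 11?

after MOV r4, #12: r4=12
after MOV r3, #8: r3=8
after ADD r4, r4, #11: r4=12+11=23
after SUB r3, r3, #1: r3=8-1=7
CMP r3, #4  (cmp 7,4)
BGT top: taken
after ADD r4, r4, #11: r4=23+11=34
after SUB r3, r3, #1: r3=7-1=6
CMP r3, #4  (cmp 6,4)
BGT top: taken
after ADD r4, r4, #11: r4=34+11=45
After step 11: r4 = 45.

45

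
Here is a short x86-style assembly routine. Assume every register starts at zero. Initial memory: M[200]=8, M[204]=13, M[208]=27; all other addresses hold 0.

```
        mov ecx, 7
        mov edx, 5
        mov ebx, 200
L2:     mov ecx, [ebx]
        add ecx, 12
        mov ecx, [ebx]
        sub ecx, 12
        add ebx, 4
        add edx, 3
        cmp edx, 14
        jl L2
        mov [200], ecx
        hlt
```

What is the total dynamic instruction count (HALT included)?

mov ecx, 7 → ecx=7
mov edx, 5 → edx=5
mov ebx, 200 → ebx=200
mov ecx, [ebx] → ecx=M[200]=8
add ecx, 12 → ecx=8+12=20
mov ecx, [ebx] → ecx=M[200]=8
sub ecx, 12 → ecx=8-12=-4
add ebx, 4 → ebx=200+4=204
add edx, 3 → edx=5+3=8
cmp edx, 14  (cmp 8,14)
jl L2: taken
mov ecx, [ebx] → ecx=M[204]=13
add ecx, 12 → ecx=13+12=25
mov ecx, [ebx] → ecx=M[204]=13
sub ecx, 12 → ecx=13-12=1
add ebx, 4 → ebx=204+4=208
add edx, 3 → edx=8+3=11
cmp edx, 14  (cmp 11,14)
jl L2: taken
mov ecx, [ebx] → ecx=M[208]=27
add ecx, 12 → ecx=27+12=39
mov ecx, [ebx] → ecx=M[208]=27
sub ecx, 12 → ecx=27-12=15
add ebx, 4 → ebx=208+4=212
add edx, 3 → edx=11+3=14
cmp edx, 14  (cmp 14,14)
jl L2: not taken
mov [200], ecx → M[200]=15
halt.
Total executed instructions: 29.

29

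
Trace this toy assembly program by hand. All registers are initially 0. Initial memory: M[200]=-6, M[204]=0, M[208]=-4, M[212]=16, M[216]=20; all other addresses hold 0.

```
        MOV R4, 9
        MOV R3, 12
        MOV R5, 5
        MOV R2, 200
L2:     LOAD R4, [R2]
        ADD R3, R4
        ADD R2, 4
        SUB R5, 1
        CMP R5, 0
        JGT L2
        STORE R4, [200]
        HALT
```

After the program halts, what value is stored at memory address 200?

20

R4=9
R3=12
R5=5
R2=200
R4=M[200]=-6
R3=12+(-6)=6
R2=200+4=204
R5=5-1=4
CMP R5, 0  (cmp 4,0)
JGT L2: taken
R4=M[204]=0
R3=6+0=6
R2=204+4=208
R5=4-1=3
CMP R5, 0  (cmp 3,0)
JGT L2: taken
R4=M[208]=-4
R3=6+(-4)=2
R2=208+4=212
R5=3-1=2
CMP R5, 0  (cmp 2,0)
JGT L2: taken
R4=M[212]=16
R3=2+16=18
R2=212+4=216
R5=2-1=1
CMP R5, 0  (cmp 1,0)
JGT L2: taken
R4=M[216]=20
R3=18+20=38
R2=216+4=220
R5=1-1=0
CMP R5, 0  (cmp 0,0)
JGT L2: not taken
STORE R4, [200] → M[200]=20
halt.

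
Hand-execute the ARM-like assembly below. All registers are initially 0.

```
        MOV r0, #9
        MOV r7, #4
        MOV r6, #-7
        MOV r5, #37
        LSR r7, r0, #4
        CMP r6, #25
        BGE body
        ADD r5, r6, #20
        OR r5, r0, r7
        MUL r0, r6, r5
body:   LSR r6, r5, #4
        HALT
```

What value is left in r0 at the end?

MOV r0, #9 → r0=9
MOV r7, #4 → r7=4
MOV r6, #-7 → r6=-7
MOV r5, #37 → r5=37
LSR r7, r0, #4 → r7=9>>4=0
CMP r6, #25  (cmp -7,25)
BGE body: not taken
ADD r5, r6, #20 → r5=(-7)+20=13
OR r5, r0, r7 → r5=9|0=9
MUL r0, r6, r5 → r0=(-7)*9=-63
LSR r6, r5, #4 → r6=9>>4=0
halt.

-63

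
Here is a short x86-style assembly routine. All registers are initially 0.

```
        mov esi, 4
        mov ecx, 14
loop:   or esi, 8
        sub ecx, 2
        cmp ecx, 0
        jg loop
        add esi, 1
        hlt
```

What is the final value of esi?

after mov esi, 4: esi=4
after mov ecx, 14: ecx=14
after or esi, 8: esi=4|8=12
after sub ecx, 2: ecx=14-2=12
cmp ecx, 0  (cmp 12,0)
jg loop: taken
after or esi, 8: esi=12|8=12
after sub ecx, 2: ecx=12-2=10
cmp ecx, 0  (cmp 10,0)
jg loop: taken
after or esi, 8: esi=12|8=12
after sub ecx, 2: ecx=10-2=8
cmp ecx, 0  (cmp 8,0)
jg loop: taken
after or esi, 8: esi=12|8=12
after sub ecx, 2: ecx=8-2=6
cmp ecx, 0  (cmp 6,0)
jg loop: taken
after or esi, 8: esi=12|8=12
after sub ecx, 2: ecx=6-2=4
cmp ecx, 0  (cmp 4,0)
jg loop: taken
after or esi, 8: esi=12|8=12
after sub ecx, 2: ecx=4-2=2
cmp ecx, 0  (cmp 2,0)
jg loop: taken
after or esi, 8: esi=12|8=12
after sub ecx, 2: ecx=2-2=0
cmp ecx, 0  (cmp 0,0)
jg loop: not taken
after add esi, 1: esi=12+1=13
halt.

13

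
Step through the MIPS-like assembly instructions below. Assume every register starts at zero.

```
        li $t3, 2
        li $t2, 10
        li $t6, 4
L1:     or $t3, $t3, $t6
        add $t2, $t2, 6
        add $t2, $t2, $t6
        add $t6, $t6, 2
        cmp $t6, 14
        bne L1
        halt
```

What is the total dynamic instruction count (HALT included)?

$t3=2
$t2=10
$t6=4
$t3=2|4=6
$t2=10+6=16
$t2=16+4=20
$t6=4+2=6
cmp $t6, 14  (cmp 6,14)
bne L1: taken
$t3=6|6=6
$t2=20+6=26
$t2=26+6=32
$t6=6+2=8
cmp $t6, 14  (cmp 8,14)
bne L1: taken
$t3=6|8=14
$t2=32+6=38
$t2=38+8=46
$t6=8+2=10
cmp $t6, 14  (cmp 10,14)
bne L1: taken
$t3=14|10=14
$t2=46+6=52
$t2=52+10=62
$t6=10+2=12
cmp $t6, 14  (cmp 12,14)
bne L1: taken
$t3=14|12=14
$t2=62+6=68
$t2=68+12=80
$t6=12+2=14
cmp $t6, 14  (cmp 14,14)
bne L1: not taken
halt.
Total executed instructions: 34.

34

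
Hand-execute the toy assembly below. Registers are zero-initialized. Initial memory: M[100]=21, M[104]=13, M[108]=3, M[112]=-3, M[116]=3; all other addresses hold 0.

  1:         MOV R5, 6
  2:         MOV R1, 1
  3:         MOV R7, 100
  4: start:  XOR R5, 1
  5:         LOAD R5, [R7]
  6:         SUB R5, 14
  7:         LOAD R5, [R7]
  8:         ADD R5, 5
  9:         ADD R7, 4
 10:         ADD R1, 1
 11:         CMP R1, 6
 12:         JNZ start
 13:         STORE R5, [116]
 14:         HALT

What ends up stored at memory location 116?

MOV R5, 6 → R5=6
MOV R1, 1 → R1=1
MOV R7, 100 → R7=100
XOR R5, 1 → R5=6^1=7
LOAD R5, [R7] → R5=M[100]=21
SUB R5, 14 → R5=21-14=7
LOAD R5, [R7] → R5=M[100]=21
ADD R5, 5 → R5=21+5=26
ADD R7, 4 → R7=100+4=104
ADD R1, 1 → R1=1+1=2
CMP R1, 6  (cmp 2,6)
JNZ start: taken
XOR R5, 1 → R5=26^1=27
LOAD R5, [R7] → R5=M[104]=13
SUB R5, 14 → R5=13-14=-1
LOAD R5, [R7] → R5=M[104]=13
ADD R5, 5 → R5=13+5=18
ADD R7, 4 → R7=104+4=108
ADD R1, 1 → R1=2+1=3
CMP R1, 6  (cmp 3,6)
JNZ start: taken
XOR R5, 1 → R5=18^1=19
LOAD R5, [R7] → R5=M[108]=3
SUB R5, 14 → R5=3-14=-11
LOAD R5, [R7] → R5=M[108]=3
ADD R5, 5 → R5=3+5=8
ADD R7, 4 → R7=108+4=112
ADD R1, 1 → R1=3+1=4
CMP R1, 6  (cmp 4,6)
JNZ start: taken
XOR R5, 1 → R5=8^1=9
LOAD R5, [R7] → R5=M[112]=-3
SUB R5, 14 → R5=(-3)-14=-17
LOAD R5, [R7] → R5=M[112]=-3
ADD R5, 5 → R5=(-3)+5=2
ADD R7, 4 → R7=112+4=116
ADD R1, 1 → R1=4+1=5
CMP R1, 6  (cmp 5,6)
JNZ start: taken
XOR R5, 1 → R5=2^1=3
LOAD R5, [R7] → R5=M[116]=3
SUB R5, 14 → R5=3-14=-11
LOAD R5, [R7] → R5=M[116]=3
ADD R5, 5 → R5=3+5=8
ADD R7, 4 → R7=116+4=120
ADD R1, 1 → R1=5+1=6
CMP R1, 6  (cmp 6,6)
JNZ start: not taken
STORE R5, [116] → M[116]=8
halt.

8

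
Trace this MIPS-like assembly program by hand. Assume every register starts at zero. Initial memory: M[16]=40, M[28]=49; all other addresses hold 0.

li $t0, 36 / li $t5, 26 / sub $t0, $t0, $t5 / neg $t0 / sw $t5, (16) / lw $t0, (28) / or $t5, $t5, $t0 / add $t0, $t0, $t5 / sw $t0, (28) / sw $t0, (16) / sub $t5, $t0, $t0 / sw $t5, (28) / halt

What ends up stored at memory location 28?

0

$t0=36
$t5=26
$t0=36-26=10
$t0=-(10)=-10
sw $t5, (16) → M[16]=26
$t0=M[28]=49
$t5=26|49=59
$t0=49+59=108
sw $t0, (28) → M[28]=108
sw $t0, (16) → M[16]=108
$t5=108-108=0
sw $t5, (28) → M[28]=0
halt.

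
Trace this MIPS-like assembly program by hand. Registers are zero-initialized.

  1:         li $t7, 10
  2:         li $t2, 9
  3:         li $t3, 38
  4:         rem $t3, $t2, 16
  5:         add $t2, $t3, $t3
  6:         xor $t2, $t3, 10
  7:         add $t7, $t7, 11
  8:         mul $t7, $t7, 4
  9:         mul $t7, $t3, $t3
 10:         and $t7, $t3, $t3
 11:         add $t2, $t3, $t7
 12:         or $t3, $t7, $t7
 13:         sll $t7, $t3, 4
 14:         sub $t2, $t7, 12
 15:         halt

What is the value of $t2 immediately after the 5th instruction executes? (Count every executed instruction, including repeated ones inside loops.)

18

li $t7, 10 → $t7=10
li $t2, 9 → $t2=9
li $t3, 38 → $t3=38
rem $t3, $t2, 16 → $t3=9%16=9
add $t2, $t3, $t3 → $t2=9+9=18
After step 5: $t2 = 18.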